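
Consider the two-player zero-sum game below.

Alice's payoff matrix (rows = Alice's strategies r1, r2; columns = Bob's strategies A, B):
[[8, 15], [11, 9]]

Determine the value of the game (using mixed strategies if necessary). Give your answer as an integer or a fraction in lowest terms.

31/3

Row minima are 8 and 9, so Alice's maximin is 9; column maxima are 11 and 15, so Bob's minimax is 11. These differ, so the equilibrium is in mixed strategies.
Let Alice play r1 with probability p. Bob is indifferent when 8p + 11(1−p) = 15p + 9(1−p), giving p = 2/9.
Let Bob play A with probability q. Alice is indifferent when 8q + 15(1−q) = 11q + 9(1−q), giving q = 2/3.
The value is 8·(2/3) + (15)·(1/3) = 31/3.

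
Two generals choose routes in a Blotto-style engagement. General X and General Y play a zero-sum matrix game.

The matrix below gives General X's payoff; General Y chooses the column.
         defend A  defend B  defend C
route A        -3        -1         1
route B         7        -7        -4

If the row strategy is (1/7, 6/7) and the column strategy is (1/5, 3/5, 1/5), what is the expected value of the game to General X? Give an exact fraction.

-113/35

Against (1/5, 3/5, 1/5), each row's expected payoff is route A: -1; route B: -18/5.
Taking the (1/7, 6/7)-weighted average: (1/7)·(-1) + (6/7)·(-18/5) = -113/35.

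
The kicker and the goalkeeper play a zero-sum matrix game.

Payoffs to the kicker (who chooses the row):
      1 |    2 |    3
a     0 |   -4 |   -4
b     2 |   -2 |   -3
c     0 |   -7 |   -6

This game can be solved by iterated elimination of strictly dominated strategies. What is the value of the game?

-3

Column 1 is strictly dominated by 2 for the goalkeeper (-4<0, -2<2, -7<0); eliminate 1.
Row a is strictly dominated by row b (-2>-4, -3>-4); eliminate a.
Row c is strictly dominated by row b (-2>-7, -3>-6); eliminate c.
Column 2 is strictly dominated by 3 for the goalkeeper (-3<-2); eliminate 2.
Only (b, 3) remains, with payoff -3.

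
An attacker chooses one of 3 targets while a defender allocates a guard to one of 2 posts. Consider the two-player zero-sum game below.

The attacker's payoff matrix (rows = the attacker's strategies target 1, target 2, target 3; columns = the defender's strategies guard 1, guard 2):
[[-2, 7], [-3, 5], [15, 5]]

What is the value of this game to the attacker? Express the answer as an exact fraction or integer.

Row target 2 is strictly dominated by row target 1, so the attacker never plays it.
The remaining 2×2 game on (target 1, target 3) × (guard 1, guard 2) has no saddle point. Let the attacker play target 1 with probability p; indifference gives −2p + 15(1−p) = 7p + 5(1−p), so p = 10/19.
Similarly the defender's optimal q on guard 1 is 2/19, and the value is -2·(2/19) + (7)·(17/19) = 115/19.

115/19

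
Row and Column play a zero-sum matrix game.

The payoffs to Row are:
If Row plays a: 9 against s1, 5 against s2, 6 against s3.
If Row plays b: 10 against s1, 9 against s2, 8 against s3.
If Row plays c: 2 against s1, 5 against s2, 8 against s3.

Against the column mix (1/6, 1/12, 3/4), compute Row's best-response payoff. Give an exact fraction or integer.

a: (9)·(1/6) + (5)·(1/12) + (6)·(3/4) = 77/12.
b: (10)·(1/6) + (9)·(1/12) + (8)·(3/4) = 101/12.
c: (2)·(1/6) + (5)·(1/12) + (8)·(3/4) = 27/4.
The best pure response is b with expected payoff 101/12.

101/12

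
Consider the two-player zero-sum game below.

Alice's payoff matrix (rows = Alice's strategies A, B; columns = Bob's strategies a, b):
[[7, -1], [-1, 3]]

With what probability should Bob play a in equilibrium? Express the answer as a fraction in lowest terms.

Row minima are -1 and -1, so Alice's maximin is -1; column maxima are 7 and 3, so Bob's minimax is 3. These differ, so the equilibrium is in mixed strategies.
Let Bob play a with probability q. Alice is indifferent when 7q − (1−q) = −q + 3(1−q), giving q = 1/3.

1/3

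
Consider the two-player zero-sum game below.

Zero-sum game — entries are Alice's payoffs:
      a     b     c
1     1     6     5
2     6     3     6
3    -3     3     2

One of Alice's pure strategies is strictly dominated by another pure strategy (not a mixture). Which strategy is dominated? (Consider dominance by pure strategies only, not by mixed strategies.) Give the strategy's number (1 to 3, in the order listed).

Compare 3 with 1: 1 > -3, 6 > 3, 5 > 2.
So 1 strictly dominates 3 for Alice; 3 is strictly dominated.

3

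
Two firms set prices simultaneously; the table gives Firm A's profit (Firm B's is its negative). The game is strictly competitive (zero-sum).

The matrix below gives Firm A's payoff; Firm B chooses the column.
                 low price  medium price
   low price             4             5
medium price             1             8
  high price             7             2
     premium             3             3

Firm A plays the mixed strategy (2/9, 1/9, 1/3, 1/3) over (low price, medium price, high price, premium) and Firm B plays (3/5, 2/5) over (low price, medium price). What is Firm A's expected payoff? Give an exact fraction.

61/15

Against (3/5, 2/5), each row's expected payoff is low price: 22/5; medium price: 19/5; high price: 5; premium: 3.
Taking the (2/9, 1/9, 1/3, 1/3)-weighted average: (2/9)·(22/5) + (1/9)·(19/5) + (1/3)·(5) + (1/3)·(3) = 61/15.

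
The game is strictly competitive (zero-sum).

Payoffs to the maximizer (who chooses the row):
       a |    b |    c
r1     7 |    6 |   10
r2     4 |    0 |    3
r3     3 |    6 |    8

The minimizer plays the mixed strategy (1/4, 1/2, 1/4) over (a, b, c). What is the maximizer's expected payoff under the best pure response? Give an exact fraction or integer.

29/4

r1: (7)·(1/4) + (6)·(1/2) + (10)·(1/4) = 29/4.
r2: (4)·(1/4) + (0)·(1/2) + (3)·(1/4) = 7/4.
r3: (3)·(1/4) + (6)·(1/2) + (8)·(1/4) = 23/4.
The best pure response is r1 with expected payoff 29/4.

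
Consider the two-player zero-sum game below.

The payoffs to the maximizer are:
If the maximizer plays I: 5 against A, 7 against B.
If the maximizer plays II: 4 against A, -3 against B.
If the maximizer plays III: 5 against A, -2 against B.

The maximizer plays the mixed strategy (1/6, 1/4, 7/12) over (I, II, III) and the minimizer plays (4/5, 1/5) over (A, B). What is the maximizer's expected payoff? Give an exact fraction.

Against (4/5, 1/5), each row's expected payoff is I: 27/5; II: 13/5; III: 18/5.
Taking the (1/6, 1/4, 7/12)-weighted average: (1/6)·(27/5) + (1/4)·(13/5) + (7/12)·(18/5) = 73/20.

73/20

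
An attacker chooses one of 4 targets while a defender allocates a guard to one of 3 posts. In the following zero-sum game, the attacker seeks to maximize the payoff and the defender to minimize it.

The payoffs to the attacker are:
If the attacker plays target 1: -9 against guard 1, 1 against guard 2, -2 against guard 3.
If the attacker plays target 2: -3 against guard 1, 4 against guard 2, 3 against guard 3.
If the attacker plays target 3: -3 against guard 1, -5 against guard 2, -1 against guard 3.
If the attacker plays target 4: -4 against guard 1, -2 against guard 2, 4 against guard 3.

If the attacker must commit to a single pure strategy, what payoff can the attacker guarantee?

The worst-case payoff for each row is target 1: -9, target 2: -3, target 3: -5, target 4: -4.
The best of these is -3.

-3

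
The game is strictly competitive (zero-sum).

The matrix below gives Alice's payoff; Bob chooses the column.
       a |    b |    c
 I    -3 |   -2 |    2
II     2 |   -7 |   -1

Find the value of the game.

-5/2

Column c is strictly dominated by b for Bob (it gives Alice more in every row).
The remaining 2×2 game on (I, II) × (a, b) has no saddle point. Let Alice play I with probability p; indifference gives −3p + 2(1−p) = −2p − 7(1−p), so p = 9/10.
Similarly Bob's optimal q on a is 1/2, and the value is -3·(1/2) + (-2)·(1/2) = -5/2.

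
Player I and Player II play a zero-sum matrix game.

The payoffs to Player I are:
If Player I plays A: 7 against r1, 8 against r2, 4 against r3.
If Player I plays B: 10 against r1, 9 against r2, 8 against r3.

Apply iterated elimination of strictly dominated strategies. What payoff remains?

8

Column r1 is strictly dominated by r3 for Player II (4<7, 8<10); eliminate r1.
Column r2 is strictly dominated by r3 for Player II (4<8, 8<9); eliminate r2.
Row A is strictly dominated by row B (8>4); eliminate A.
Only (B, r3) remains, with payoff 8.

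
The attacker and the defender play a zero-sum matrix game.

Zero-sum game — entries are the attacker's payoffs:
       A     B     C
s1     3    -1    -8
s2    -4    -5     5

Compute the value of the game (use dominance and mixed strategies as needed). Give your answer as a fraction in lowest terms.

-45/17

Column A is strictly dominated by B for the defender (it gives the attacker more in every row).
The remaining 2×2 game on (s1, s2) × (B, C) has no saddle point. Let the attacker play s1 with probability p; indifference gives −p − 5(1−p) = −8p + 5(1−p), so p = 10/17.
Similarly the defender's optimal q on B is 13/17, and the value is -1·(13/17) + (-8)·(4/17) = -45/17.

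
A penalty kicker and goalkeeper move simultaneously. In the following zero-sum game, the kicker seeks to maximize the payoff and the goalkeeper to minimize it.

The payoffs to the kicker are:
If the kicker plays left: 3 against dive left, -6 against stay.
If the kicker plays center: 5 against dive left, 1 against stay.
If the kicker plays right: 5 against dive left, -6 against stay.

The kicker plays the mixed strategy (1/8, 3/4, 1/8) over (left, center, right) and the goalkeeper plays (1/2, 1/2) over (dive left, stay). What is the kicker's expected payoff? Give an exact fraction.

2

Against (1/2, 1/2), each row's expected payoff is left: -3/2; center: 3; right: -1/2.
Taking the (1/8, 3/4, 1/8)-weighted average: (1/8)·(-3/2) + (3/4)·(3) + (1/8)·(-1/2) = 2.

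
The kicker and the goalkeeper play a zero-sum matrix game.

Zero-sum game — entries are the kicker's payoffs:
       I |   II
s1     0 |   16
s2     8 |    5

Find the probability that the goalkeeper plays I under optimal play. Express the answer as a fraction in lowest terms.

11/19

Row minima are 0 and 5, so the kicker's maximin is 5; column maxima are 8 and 16, so the goalkeeper's minimax is 8. These differ, so the equilibrium is in mixed strategies.
Let the goalkeeper play I with probability q. The kicker is indifferent when 16(1−q) = 8q + 5(1−q), giving q = 11/19.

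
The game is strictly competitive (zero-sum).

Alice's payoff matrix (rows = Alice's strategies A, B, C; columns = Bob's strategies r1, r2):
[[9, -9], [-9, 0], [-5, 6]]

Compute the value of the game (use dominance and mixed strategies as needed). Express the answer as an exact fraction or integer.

9/29

Row B is strictly dominated by row C, so Alice never plays it.
The remaining 2×2 game on (A, C) × (r1, r2) has no saddle point. Let Alice play A with probability p; indifference gives 9p − 5(1−p) = −9p + 6(1−p), so p = 11/29.
Similarly Bob's optimal q on r1 is 15/29, and the value is 9·(15/29) + (-9)·(14/29) = 9/29.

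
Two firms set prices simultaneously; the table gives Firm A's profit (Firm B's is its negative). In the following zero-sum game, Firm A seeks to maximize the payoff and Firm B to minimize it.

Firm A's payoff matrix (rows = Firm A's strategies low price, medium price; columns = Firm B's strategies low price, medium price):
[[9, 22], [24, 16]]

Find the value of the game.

Row minima are 9 and 16, so Firm A's maximin is 16; column maxima are 24 and 22, so Firm B's minimax is 22. These differ, so the equilibrium is in mixed strategies.
Let Firm A play low price with probability p. Firm B is indifferent when 9p + 24(1−p) = 22p + 16(1−p), giving p = 8/21.
Let Firm B play low price with probability q. Firm A is indifferent when 9q + 22(1−q) = 24q + 16(1−q), giving q = 2/7.
The value is 9·(2/7) + (22)·(5/7) = 128/7.

128/7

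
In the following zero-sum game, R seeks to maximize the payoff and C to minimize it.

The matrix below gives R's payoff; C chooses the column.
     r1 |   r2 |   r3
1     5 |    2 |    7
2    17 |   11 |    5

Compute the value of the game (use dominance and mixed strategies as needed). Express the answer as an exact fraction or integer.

Column r1 is strictly dominated by r2 for C (it gives R more in every row).
The remaining 2×2 game on (1, 2) × (r2, r3) has no saddle point. Let R play 1 with probability p; indifference gives 2p + 11(1−p) = 7p + 5(1−p), so p = 6/11.
Similarly C's optimal q on r2 is 2/11, and the value is 2·(2/11) + (7)·(9/11) = 67/11.

67/11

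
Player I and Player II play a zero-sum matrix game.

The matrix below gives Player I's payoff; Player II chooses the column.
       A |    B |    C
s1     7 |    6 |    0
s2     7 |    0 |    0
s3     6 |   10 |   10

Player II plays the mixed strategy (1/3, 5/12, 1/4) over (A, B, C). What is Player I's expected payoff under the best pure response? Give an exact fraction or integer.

s1: (7)·(1/3) + (6)·(5/12) + (0)·(1/4) = 29/6.
s2: (7)·(1/3) + (0)·(5/12) + (0)·(1/4) = 7/3.
s3: (6)·(1/3) + (10)·(5/12) + (10)·(1/4) = 26/3.
The best pure response is s3 with expected payoff 26/3.

26/3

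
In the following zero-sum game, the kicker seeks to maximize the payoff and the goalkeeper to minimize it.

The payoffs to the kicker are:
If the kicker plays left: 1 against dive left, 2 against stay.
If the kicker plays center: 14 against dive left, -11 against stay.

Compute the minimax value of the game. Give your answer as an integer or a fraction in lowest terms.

3/2

Row minima are 1 and -11, so the kicker's maximin is 1; column maxima are 14 and 2, so the goalkeeper's minimax is 2. These differ, so the equilibrium is in mixed strategies.
Let the kicker play left with probability p. The goalkeeper is indifferent when p + 14(1−p) = 2p − 11(1−p), giving p = 25/26.
Let the goalkeeper play dive left with probability q. The kicker is indifferent when q + 2(1−q) = 14q − 11(1−q), giving q = 1/2.
The value is 1·(1/2) + (2)·(1/2) = 3/2.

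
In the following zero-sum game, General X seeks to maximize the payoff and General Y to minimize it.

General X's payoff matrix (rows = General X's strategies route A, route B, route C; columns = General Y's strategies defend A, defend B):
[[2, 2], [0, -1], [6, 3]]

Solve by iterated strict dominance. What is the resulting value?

Row route B is strictly dominated by row route A (2>0, 2>-1); eliminate route B.
Row route A is strictly dominated by row route C (6>2, 3>2); eliminate route A.
Column defend A is strictly dominated by defend B for General Y (3<6); eliminate defend A.
Only (route C, defend B) remains, with payoff 3.

3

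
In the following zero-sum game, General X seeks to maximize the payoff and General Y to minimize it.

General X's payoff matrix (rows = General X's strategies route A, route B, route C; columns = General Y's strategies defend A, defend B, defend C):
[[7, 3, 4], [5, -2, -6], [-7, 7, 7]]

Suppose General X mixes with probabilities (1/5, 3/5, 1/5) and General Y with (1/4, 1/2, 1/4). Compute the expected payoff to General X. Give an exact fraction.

4/5

Against (1/4, 1/2, 1/4), each row's expected payoff is route A: 17/4; route B: -5/4; route C: 7/2.
Taking the (1/5, 3/5, 1/5)-weighted average: (1/5)·(17/4) + (3/5)·(-5/4) + (1/5)·(7/2) = 4/5.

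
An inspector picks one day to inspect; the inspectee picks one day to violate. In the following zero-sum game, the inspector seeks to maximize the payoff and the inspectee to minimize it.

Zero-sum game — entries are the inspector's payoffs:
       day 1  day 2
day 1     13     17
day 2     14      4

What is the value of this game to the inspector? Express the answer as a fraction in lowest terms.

93/7

Row minima are 13 and 4, so the inspector's maximin is 13; column maxima are 14 and 17, so the inspectee's minimax is 14. These differ, so the equilibrium is in mixed strategies.
Let the inspector play day 1 with probability p. The inspectee is indifferent when 13p + 14(1−p) = 17p + 4(1−p), giving p = 5/7.
Let the inspectee play day 1 with probability q. The inspector is indifferent when 13q + 17(1−q) = 14q + 4(1−q), giving q = 13/14.
The value is 13·(13/14) + (17)·(1/14) = 93/7.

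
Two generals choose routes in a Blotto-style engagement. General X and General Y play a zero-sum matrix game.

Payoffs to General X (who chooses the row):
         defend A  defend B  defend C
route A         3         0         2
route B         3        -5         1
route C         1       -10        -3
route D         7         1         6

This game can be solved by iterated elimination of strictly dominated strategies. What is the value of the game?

1

Column defend C is strictly dominated by defend B for General Y (0<2, -5<1, -10<-3, 1<6); eliminate defend C.
Column defend A is strictly dominated by defend B for General Y (0<3, -5<3, -10<1, 1<7); eliminate defend A.
Row route C is strictly dominated by row route A (0>-10); eliminate route C.
Row route B is strictly dominated by row route A (0>-5); eliminate route B.
Row route A is strictly dominated by row route D (1>0); eliminate route A.
Only (route D, defend B) remains, with payoff 1.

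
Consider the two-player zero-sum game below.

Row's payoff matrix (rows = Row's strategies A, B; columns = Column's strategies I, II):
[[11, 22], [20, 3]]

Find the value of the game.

407/28

Row minima are 11 and 3, so Row's maximin is 11; column maxima are 20 and 22, so Column's minimax is 20. These differ, so the equilibrium is in mixed strategies.
Let Row play A with probability p. Column is indifferent when 11p + 20(1−p) = 22p + 3(1−p), giving p = 17/28.
Let Column play I with probability q. Row is indifferent when 11q + 22(1−q) = 20q + 3(1−q), giving q = 19/28.
The value is 11·(19/28) + (22)·(9/28) = 407/28.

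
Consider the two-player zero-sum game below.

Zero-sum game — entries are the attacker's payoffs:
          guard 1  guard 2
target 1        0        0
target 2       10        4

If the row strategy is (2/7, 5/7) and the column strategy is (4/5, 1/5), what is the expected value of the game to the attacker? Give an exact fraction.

Against (4/5, 1/5), each row's expected payoff is target 1: 0; target 2: 44/5.
Taking the (2/7, 5/7)-weighted average: (2/7)·(0) + (5/7)·(44/5) = 44/7.

44/7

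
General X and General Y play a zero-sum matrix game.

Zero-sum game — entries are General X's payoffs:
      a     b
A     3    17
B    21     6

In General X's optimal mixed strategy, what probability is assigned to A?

15/29

Row minima are 3 and 6, so General X's maximin is 6; column maxima are 21 and 17, so General Y's minimax is 17. These differ, so the equilibrium is in mixed strategies.
Let General X play A with probability p. General Y is indifferent when 3p + 21(1−p) = 17p + 6(1−p), giving p = 15/29.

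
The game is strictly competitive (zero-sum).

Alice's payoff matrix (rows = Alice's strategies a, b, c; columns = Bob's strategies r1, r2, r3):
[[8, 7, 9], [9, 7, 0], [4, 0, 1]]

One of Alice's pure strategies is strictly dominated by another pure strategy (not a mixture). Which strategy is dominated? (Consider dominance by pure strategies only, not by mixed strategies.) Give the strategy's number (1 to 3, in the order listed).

3

Compare c with a: 8 > 4, 7 > 0, 9 > 1.
So a strictly dominates c for Alice; c is strictly dominated.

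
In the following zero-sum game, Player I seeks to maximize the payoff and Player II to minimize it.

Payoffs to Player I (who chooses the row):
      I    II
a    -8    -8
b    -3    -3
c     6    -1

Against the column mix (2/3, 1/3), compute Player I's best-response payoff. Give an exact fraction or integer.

11/3

a: (-8)·(2/3) + (-8)·(1/3) = -8.
b: (-3)·(2/3) + (-3)·(1/3) = -3.
c: (6)·(2/3) + (-1)·(1/3) = 11/3.
The best pure response is c with expected payoff 11/3.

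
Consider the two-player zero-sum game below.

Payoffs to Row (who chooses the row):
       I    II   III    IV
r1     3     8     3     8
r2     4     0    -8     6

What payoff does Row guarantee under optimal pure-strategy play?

Row minima: 3, -8 → Row's maximin is 3.
Column maxima: 4, 8, 3, 8 → Column's minimax is 3.
They coincide at (r1, III), so the value is 3.

3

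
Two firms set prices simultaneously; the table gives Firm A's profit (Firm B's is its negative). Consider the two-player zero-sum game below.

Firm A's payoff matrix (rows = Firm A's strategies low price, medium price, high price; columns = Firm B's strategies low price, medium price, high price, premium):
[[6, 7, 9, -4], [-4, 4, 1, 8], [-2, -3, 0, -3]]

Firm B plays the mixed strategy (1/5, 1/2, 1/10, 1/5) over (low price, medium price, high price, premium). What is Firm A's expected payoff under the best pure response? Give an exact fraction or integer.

24/5

low price: (6)·(1/5) + (7)·(1/2) + (9)·(1/10) + (-4)·(1/5) = 24/5.
medium price: (-4)·(1/5) + (4)·(1/2) + (1)·(1/10) + (8)·(1/5) = 29/10.
high price: (-2)·(1/5) + (-3)·(1/2) + (0)·(1/10) + (-3)·(1/5) = -5/2.
The best pure response is low price with expected payoff 24/5.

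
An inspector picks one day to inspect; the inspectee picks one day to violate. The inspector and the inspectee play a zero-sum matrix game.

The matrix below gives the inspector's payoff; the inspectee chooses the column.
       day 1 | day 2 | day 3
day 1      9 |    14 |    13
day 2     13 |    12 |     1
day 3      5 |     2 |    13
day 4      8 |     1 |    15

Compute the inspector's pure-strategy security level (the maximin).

9

The worst-case payoff for each row is day 1: 9, day 2: 1, day 3: 2, day 4: 1.
The best of these is 9.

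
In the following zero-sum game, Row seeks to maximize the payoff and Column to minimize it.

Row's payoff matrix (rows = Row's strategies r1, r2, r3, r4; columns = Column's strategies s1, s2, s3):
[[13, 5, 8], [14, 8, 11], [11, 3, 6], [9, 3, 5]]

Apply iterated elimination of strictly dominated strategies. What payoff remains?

Column s3 is strictly dominated by s2 for Column (5<8, 8<11, 3<6, 3<5); eliminate s3.
Row r3 is strictly dominated by row r1 (13>11, 5>3); eliminate r3.
Row r1 is strictly dominated by row r2 (14>13, 8>5); eliminate r1.
Column s1 is strictly dominated by s2 for Column (8<14, 3<9); eliminate s1.
Row r4 is strictly dominated by row r2 (8>3); eliminate r4.
Only (r2, s2) remains, with payoff 8.

8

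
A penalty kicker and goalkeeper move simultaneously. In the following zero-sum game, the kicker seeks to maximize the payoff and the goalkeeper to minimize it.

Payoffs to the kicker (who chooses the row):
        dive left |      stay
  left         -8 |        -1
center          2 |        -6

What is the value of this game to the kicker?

-10/3

Row minima are -8 and -6, so the kicker's maximin is -6; column maxima are 2 and -1, so the goalkeeper's minimax is -1. These differ, so the equilibrium is in mixed strategies.
Let the kicker play left with probability p. The goalkeeper is indifferent when −8p + 2(1−p) = −p − 6(1−p), giving p = 8/15.
Let the goalkeeper play dive left with probability q. The kicker is indifferent when −8q − (1−q) = 2q − 6(1−q), giving q = 1/3.
The value is -8·(1/3) + (-1)·(2/3) = -10/3.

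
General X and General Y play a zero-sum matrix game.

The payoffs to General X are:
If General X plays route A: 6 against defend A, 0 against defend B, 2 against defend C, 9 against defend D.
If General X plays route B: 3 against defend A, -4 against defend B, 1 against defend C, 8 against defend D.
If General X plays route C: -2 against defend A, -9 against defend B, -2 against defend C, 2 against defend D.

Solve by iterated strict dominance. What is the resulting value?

0

Row route C is strictly dominated by row route A (6>-2, 0>-9, 2>-2, 9>2); eliminate route C.
Row route B is strictly dominated by row route A (6>3, 0>-4, 2>1, 9>8); eliminate route B.
Column defend A is strictly dominated by defend B for General Y (0<6); eliminate defend A.
Column defend D is strictly dominated by defend B for General Y (0<9); eliminate defend D.
Column defend C is strictly dominated by defend B for General Y (0<2); eliminate defend C.
Only (route A, defend B) remains, with payoff 0.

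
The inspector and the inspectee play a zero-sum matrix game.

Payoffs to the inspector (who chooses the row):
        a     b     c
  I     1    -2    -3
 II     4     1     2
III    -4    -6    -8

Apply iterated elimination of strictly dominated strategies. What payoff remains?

1

Row I is strictly dominated by row II (4>1, 1>-2, 2>-3); eliminate I.
Column a is strictly dominated by b for the inspectee (1<4, -6<-4); eliminate a.
Row III is strictly dominated by row II (1>-6, 2>-8); eliminate III.
Column c is strictly dominated by b for the inspectee (1<2); eliminate c.
Only (II, b) remains, with payoff 1.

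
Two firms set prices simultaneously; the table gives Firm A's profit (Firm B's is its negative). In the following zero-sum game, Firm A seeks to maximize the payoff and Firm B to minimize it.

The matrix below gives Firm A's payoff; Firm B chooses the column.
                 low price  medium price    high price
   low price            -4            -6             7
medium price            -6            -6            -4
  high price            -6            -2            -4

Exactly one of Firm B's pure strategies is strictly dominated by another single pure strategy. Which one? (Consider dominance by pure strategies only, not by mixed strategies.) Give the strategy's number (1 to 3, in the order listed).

Firm B prefers columns that give Firm A less. Compare high price with low price: -4 < 7, -6 < -4, -6 < -4.
So low price strictly dominates high price for Firm B; high price is strictly dominated.

3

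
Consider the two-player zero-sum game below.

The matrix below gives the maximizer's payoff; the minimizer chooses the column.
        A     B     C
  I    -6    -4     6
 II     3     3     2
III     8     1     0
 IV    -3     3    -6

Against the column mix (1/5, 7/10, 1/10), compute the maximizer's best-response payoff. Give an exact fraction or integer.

I: (-6)·(1/5) + (-4)·(7/10) + (6)·(1/10) = -17/5.
II: (3)·(1/5) + (3)·(7/10) + (2)·(1/10) = 29/10.
III: (8)·(1/5) + (1)·(7/10) + (0)·(1/10) = 23/10.
IV: (-3)·(1/5) + (3)·(7/10) + (-6)·(1/10) = 9/10.
The best pure response is II with expected payoff 29/10.

29/10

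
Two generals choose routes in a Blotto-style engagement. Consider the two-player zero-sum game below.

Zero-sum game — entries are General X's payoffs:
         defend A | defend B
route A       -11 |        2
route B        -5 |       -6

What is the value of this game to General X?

-38/7

Row minima are -11 and -6, so General X's maximin is -6; column maxima are -5 and 2, so General Y's minimax is -5. These differ, so the equilibrium is in mixed strategies.
Let General X play route A with probability p. General Y is indifferent when −11p − 5(1−p) = 2p − 6(1−p), giving p = 1/14.
Let General Y play defend A with probability q. General X is indifferent when −11q + 2(1−q) = −5q − 6(1−q), giving q = 4/7.
The value is -11·(4/7) + (2)·(3/7) = -38/7.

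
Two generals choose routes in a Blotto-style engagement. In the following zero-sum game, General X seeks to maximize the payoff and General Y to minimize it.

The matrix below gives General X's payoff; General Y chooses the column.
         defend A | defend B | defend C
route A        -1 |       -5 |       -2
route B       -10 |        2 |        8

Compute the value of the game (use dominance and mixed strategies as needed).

Column defend C is strictly dominated by defend B for General Y (it gives General X more in every row).
The remaining 2×2 game on (route A, route B) × (defend A, defend B) has no saddle point. Let General X play route A with probability p; indifference gives −p − 10(1−p) = −5p + 2(1−p), so p = 3/4.
Similarly General Y's optimal q on defend A is 7/16, and the value is -1·(7/16) + (-5)·(9/16) = -13/4.

-13/4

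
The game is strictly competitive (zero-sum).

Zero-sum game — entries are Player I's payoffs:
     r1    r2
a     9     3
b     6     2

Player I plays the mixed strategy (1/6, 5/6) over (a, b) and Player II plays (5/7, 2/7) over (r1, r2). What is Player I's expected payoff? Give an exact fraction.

Against (5/7, 2/7), each row's expected payoff is a: 51/7; b: 34/7.
Taking the (1/6, 5/6)-weighted average: (1/6)·(51/7) + (5/6)·(34/7) = 221/42.

221/42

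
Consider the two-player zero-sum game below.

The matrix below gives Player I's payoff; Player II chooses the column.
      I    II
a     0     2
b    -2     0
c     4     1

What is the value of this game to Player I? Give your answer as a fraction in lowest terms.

8/5

Row b is strictly dominated by row a, so Player I never plays it.
The remaining 2×2 game on (a, c) × (I, II) has no saddle point. Let Player I play a with probability p; indifference gives 4(1−p) = 2p + (1−p), so p = 3/5.
Similarly Player II's optimal q on I is 1/5, and the value is 0·(1/5) + (2)·(4/5) = 8/5.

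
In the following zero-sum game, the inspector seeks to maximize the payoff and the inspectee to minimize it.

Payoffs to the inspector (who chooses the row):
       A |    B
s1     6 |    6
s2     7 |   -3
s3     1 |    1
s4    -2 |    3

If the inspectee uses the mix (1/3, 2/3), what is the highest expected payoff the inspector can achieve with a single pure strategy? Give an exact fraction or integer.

6

s1: (6)·(1/3) + (6)·(2/3) = 6.
s2: (7)·(1/3) + (-3)·(2/3) = 1/3.
s3: (1)·(1/3) + (1)·(2/3) = 1.
s4: (-2)·(1/3) + (3)·(2/3) = 4/3.
The best pure response is s1 with expected payoff 6.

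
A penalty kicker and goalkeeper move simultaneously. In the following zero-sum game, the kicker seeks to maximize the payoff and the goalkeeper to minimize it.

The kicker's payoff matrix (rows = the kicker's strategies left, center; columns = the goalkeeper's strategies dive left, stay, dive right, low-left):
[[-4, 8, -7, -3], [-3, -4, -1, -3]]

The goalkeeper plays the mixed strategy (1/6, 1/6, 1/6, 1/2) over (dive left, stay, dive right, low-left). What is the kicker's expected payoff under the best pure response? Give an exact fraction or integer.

left: (-4)·(1/6) + (8)·(1/6) + (-7)·(1/6) + (-3)·(1/2) = -2.
center: (-3)·(1/6) + (-4)·(1/6) + (-1)·(1/6) + (-3)·(1/2) = -17/6.
The best pure response is left with expected payoff -2.

-2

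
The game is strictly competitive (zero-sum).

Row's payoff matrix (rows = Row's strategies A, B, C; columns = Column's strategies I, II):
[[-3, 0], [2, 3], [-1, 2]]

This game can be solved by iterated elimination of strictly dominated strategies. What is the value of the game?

2

Column II is strictly dominated by I for Column (-3<0, 2<3, -1<2); eliminate II.
Row A is strictly dominated by row B (2>-3); eliminate A.
Row C is strictly dominated by row B (2>-1); eliminate C.
Only (B, I) remains, with payoff 2.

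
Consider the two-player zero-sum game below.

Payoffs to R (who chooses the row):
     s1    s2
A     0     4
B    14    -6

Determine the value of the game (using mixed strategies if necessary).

7/3

Row minima are 0 and -6, so R's maximin is 0; column maxima are 14 and 4, so C's minimax is 4. These differ, so the equilibrium is in mixed strategies.
Let R play A with probability p. C is indifferent when 14(1−p) = 4p − 6(1−p), giving p = 5/6.
Let C play s1 with probability q. R is indifferent when 4(1−q) = 14q − 6(1−q), giving q = 5/12.
The value is 0·(5/12) + (4)·(7/12) = 7/3.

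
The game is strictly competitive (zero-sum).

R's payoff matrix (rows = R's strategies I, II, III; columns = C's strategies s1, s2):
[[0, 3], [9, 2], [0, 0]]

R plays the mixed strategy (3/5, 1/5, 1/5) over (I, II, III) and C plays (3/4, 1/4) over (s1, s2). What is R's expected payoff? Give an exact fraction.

Against (3/4, 1/4), each row's expected payoff is I: 3/4; II: 29/4; III: 0.
Taking the (3/5, 1/5, 1/5)-weighted average: (3/5)·(3/4) + (1/5)·(29/4) + (1/5)·(0) = 19/10.

19/10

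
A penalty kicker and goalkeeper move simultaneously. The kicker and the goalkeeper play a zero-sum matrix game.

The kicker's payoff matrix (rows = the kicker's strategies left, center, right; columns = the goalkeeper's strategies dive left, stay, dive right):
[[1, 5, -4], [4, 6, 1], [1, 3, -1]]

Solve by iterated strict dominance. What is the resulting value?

1

Column stay is strictly dominated by dive left for the goalkeeper (1<5, 4<6, 1<3); eliminate stay.
Column dive left is strictly dominated by dive right for the goalkeeper (-4<1, 1<4, -1<1); eliminate dive left.
Row right is strictly dominated by row center (1>-1); eliminate right.
Row left is strictly dominated by row center (1>-4); eliminate left.
Only (center, dive right) remains, with payoff 1.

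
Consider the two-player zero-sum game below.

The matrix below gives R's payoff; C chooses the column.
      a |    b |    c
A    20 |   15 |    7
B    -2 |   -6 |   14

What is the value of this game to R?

Column a is strictly dominated by b for C (it gives R more in every row).
The remaining 2×2 game on (A, B) × (b, c) has no saddle point. Let R play A with probability p; indifference gives 15p − 6(1−p) = 7p + 14(1−p), so p = 5/7.
Similarly C's optimal q on b is 1/4, and the value is 15·(1/4) + (7)·(3/4) = 9.

9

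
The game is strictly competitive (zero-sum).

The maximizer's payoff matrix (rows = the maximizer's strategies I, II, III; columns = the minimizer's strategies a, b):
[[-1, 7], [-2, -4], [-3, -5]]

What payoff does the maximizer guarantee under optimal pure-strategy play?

Row minima: -1, -4, -5 → the maximizer's maximin is -1.
Column maxima: -1, 7 → the minimizer's minimax is -1.
They coincide at (I, a), so the value is -1.

-1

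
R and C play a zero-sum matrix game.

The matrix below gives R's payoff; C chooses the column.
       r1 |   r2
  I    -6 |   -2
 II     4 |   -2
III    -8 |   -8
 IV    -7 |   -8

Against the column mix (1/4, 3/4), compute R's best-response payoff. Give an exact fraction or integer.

I: (-6)·(1/4) + (-2)·(3/4) = -3.
II: (4)·(1/4) + (-2)·(3/4) = -1/2.
III: (-8)·(1/4) + (-8)·(3/4) = -8.
IV: (-7)·(1/4) + (-8)·(3/4) = -31/4.
The best pure response is II with expected payoff -1/2.

-1/2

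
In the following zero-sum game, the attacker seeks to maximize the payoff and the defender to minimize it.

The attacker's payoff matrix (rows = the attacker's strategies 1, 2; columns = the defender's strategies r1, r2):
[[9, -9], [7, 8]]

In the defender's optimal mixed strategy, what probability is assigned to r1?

17/19

Row minima are -9 and 7, so the attacker's maximin is 7; column maxima are 9 and 8, so the defender's minimax is 8. These differ, so the equilibrium is in mixed strategies.
Let the defender play r1 with probability q. The attacker is indifferent when 9q − 9(1−q) = 7q + 8(1−q), giving q = 17/19.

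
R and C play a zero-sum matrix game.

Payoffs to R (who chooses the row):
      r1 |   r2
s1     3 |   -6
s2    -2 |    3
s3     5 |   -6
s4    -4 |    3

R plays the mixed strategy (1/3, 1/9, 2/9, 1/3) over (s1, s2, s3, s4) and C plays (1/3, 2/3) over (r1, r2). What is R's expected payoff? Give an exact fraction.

Against (1/3, 2/3), each row's expected payoff is s1: -3; s2: 4/3; s3: -7/3; s4: 2/3.
Taking the (1/3, 1/9, 2/9, 1/3)-weighted average: (1/3)·(-3) + (1/9)·(4/3) + (2/9)·(-7/3) + (1/3)·(2/3) = -31/27.

-31/27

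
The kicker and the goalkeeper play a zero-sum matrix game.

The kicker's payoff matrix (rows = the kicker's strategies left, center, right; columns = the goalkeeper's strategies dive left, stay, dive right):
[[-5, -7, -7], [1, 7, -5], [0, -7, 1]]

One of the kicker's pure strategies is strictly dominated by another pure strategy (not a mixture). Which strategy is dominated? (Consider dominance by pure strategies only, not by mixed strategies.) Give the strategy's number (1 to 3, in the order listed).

Compare left with center: 1 > -5, 7 > -7, -5 > -7.
So center strictly dominates left for the kicker; left is strictly dominated.

1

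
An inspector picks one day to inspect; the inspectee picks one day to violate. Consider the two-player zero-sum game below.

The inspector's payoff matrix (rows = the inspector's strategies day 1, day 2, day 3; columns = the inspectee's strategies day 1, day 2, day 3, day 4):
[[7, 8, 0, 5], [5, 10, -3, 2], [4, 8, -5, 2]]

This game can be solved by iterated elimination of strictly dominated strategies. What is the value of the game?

0

Column day 2 is strictly dominated by day 1 for the inspectee (7<8, 5<10, 4<8); eliminate day 2.
Row day 2 is strictly dominated by row day 1 (7>5, 0>-3, 5>2); eliminate day 2.
Row day 3 is strictly dominated by row day 1 (7>4, 0>-5, 5>2); eliminate day 3.
Column day 1 is strictly dominated by day 3 for the inspectee (0<7); eliminate day 1.
Column day 4 is strictly dominated by day 3 for the inspectee (0<5); eliminate day 4.
Only (day 1, day 3) remains, with payoff 0.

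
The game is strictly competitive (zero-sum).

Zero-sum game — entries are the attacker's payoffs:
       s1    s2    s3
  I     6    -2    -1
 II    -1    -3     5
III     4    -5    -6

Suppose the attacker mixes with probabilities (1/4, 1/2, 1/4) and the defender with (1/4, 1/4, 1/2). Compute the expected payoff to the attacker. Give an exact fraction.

1/16

Against (1/4, 1/4, 1/2), each row's expected payoff is I: 1/2; II: 3/2; III: -13/4.
Taking the (1/4, 1/2, 1/4)-weighted average: (1/4)·(1/2) + (1/2)·(3/2) + (1/4)·(-13/4) = 1/16.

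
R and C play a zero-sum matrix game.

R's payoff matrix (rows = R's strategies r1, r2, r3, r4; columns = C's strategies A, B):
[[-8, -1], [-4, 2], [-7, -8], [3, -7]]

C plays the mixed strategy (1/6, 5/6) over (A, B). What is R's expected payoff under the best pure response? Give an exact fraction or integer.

1

r1: (-8)·(1/6) + (-1)·(5/6) = -13/6.
r2: (-4)·(1/6) + (2)·(5/6) = 1.
r3: (-7)·(1/6) + (-8)·(5/6) = -47/6.
r4: (3)·(1/6) + (-7)·(5/6) = -16/3.
The best pure response is r2 with expected payoff 1.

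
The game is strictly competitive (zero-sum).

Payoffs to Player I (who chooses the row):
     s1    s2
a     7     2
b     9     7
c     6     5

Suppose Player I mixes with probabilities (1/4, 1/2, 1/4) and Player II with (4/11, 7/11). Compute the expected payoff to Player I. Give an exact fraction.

Against (4/11, 7/11), each row's expected payoff is a: 42/11; b: 85/11; c: 59/11.
Taking the (1/4, 1/2, 1/4)-weighted average: (1/4)·(42/11) + (1/2)·(85/11) + (1/4)·(59/11) = 271/44.

271/44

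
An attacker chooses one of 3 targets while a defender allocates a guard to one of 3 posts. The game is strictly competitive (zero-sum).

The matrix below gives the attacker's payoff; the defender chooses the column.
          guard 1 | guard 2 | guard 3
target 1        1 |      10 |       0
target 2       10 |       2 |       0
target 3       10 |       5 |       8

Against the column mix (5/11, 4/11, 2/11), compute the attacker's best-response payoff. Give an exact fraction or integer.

86/11

target 1: (1)·(5/11) + (10)·(4/11) + (0)·(2/11) = 45/11.
target 2: (10)·(5/11) + (2)·(4/11) + (0)·(2/11) = 58/11.
target 3: (10)·(5/11) + (5)·(4/11) + (8)·(2/11) = 86/11.
The best pure response is target 3 with expected payoff 86/11.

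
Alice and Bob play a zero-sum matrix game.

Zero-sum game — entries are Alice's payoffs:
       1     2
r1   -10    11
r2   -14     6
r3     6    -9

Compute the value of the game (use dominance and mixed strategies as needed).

Row r2 is strictly dominated by row r1, so Alice never plays it.
The remaining 2×2 game on (r1, r3) × (1, 2) has no saddle point. Let Alice play r1 with probability p; indifference gives −10p + 6(1−p) = 11p − 9(1−p), so p = 5/12.
Similarly Bob's optimal q on 1 is 5/9, and the value is -10·(5/9) + (11)·(4/9) = -2/3.

-2/3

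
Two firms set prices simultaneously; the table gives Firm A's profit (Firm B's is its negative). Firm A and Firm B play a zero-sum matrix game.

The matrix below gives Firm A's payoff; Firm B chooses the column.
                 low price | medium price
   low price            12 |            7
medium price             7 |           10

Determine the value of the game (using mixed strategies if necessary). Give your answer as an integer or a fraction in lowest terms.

71/8

Row minima are 7 and 7, so Firm A's maximin is 7; column maxima are 12 and 10, so Firm B's minimax is 10. These differ, so the equilibrium is in mixed strategies.
Let Firm A play low price with probability p. Firm B is indifferent when 12p + 7(1−p) = 7p + 10(1−p), giving p = 3/8.
Let Firm B play low price with probability q. Firm A is indifferent when 12q + 7(1−q) = 7q + 10(1−q), giving q = 3/8.
The value is 12·(3/8) + (7)·(5/8) = 71/8.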